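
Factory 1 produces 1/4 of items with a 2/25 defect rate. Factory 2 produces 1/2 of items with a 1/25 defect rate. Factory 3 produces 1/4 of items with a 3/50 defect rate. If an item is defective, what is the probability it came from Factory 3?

Using Bayes' theorem:
P(F1) = 1/4, P(D|F1) = 2/25
P(F2) = 1/2, P(D|F2) = 1/25
P(F3) = 1/4, P(D|F3) = 3/50
P(D) = P(D|F1)P(F1) + P(D|F2)P(F2) + P(D|F3)P(F3)
     = \frac{11}{200}
P(F3|D) = P(D|F3)P(F3) / P(D)
= \frac{3}{11}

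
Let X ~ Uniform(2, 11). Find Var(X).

For X ~ Uniform(2, 11):
Var(X) = \frac{27}{4}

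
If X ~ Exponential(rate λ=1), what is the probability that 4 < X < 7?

P(4 < X < 7) = ∫_{4}^{7} f(x) dx
where f(x) = e^{- x}
= - \frac{1 - e^{3}}{e^{7}}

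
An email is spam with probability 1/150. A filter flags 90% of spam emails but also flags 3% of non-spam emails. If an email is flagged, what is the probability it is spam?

Let D = the rare event, + = positive/flagged.
P(D) = 1/150
P(+|D) = 90/100 = 9/10
P(+|D') = 3/100
P(+) = P(+|D)P(D) + P(+|D')P(D')
     = \frac{9}{10} × \frac{1}{150} + \frac{3}{100} × \frac{149}{150}
     = \frac{179}{5000}
P(D|+) = P(+|D)P(D)/P(+) = \frac{30}{179}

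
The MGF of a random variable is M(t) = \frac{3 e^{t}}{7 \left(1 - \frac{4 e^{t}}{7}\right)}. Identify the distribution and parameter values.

The MGF M(t) = \frac{3 e^{t}}{7 \left(1 - \frac{4 e^{t}}{7}\right)} is the standard form for the Geometric distribution.
Comparing with the known MGF formula identifies: Geometric(p=3/7), X = trial number of first success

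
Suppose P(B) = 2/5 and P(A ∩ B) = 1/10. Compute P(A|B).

P(A|B) = P(A ∩ B) / P(B)
= (1/10) / (2/5)
= 1/4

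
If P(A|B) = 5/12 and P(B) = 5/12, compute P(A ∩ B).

By definition, P(A|B) = P(A ∩ B) / P(B)
So P(A ∩ B) = P(A|B) × P(B)
= 5/12 × 5/12
= 25/144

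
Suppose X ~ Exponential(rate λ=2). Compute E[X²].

Using the identity E[X²] = Var(X) + (E[X])²:
E[X] = \frac{1}{2}
Var(X) = \frac{1}{4}
E[X²] = \frac{1}{4} + (\frac{1}{2})²
= \frac{1}{2}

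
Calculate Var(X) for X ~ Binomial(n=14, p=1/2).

For X ~ Binomial(n=14, p=1/2):
Var(X) = \frac{7}{2}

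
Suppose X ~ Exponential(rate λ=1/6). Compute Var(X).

For X ~ Exponential(rate λ=1/6):
Var(X) = 36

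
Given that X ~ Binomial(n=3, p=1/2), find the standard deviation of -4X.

For X ~ Binomial(n=3, p=1/2):
Var(X) = \frac{3}{4}
SD(X) = √(Var(X)) = √(\frac{3}{4}) = \frac{\sqrt{3}}{2}
SD(-4X) = |-4| × SD(X) = 4 × \frac{\sqrt{3}}{2} = 2 \sqrt{3}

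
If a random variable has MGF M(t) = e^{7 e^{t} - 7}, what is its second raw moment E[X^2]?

To find E[X^2], compute M^(2)(0):
M^(1)(t) = 7 e^{t} e^{7 e^{t} - 7}
M^(2)(t) = 49 e^{2 t} e^{7 e^{t} - 7} + 7 e^{t} e^{7 e^{t} - 7}
M^(2)(0) = 56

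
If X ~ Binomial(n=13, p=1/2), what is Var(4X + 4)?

For X ~ Binomial(n=13, p=1/2):
Var(X) = \frac{13}{4}
Var(4X + 4) = (4)² × Var(X) = 16 × \frac{13}{4} = 52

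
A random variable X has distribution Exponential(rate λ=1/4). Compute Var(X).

For X ~ Exponential(rate λ=1/4):
Var(X) = 16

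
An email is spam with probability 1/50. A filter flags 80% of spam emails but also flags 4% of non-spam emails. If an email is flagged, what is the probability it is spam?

Let D = the rare event, + = positive/flagged.
P(D) = 1/50
P(+|D) = 80/100 = 4/5
P(+|D') = 4/100 = 1/25
P(+) = P(+|D)P(D) + P(+|D')P(D')
     = \frac{4}{5} × \frac{1}{50} + \frac{1}{25} × \frac{49}{50}
     = \frac{69}{1250}
P(D|+) = P(+|D)P(D)/P(+) = \frac{20}{69}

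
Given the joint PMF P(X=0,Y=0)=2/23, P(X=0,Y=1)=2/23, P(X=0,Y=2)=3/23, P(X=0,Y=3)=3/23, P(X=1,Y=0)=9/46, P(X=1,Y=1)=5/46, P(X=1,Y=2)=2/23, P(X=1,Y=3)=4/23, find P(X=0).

P(X=0) = P(X=0,Y=0) + P(X=0,Y=1) + P(X=0,Y=2) + P(X=0,Y=3)
= 2/23 + 2/23 + 3/23 + 3/23
= 10/23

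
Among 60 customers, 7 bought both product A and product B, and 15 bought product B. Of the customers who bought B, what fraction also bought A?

P(A ∩ B) = 7/60
P(B) = 15/60 = 1/4
P(A|B) = P(A ∩ B) / P(B) = (7/60) / (1/4) = 7/15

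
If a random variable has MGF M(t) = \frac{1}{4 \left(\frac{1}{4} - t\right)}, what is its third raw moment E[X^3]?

To find E[X^3], compute M^(3)(0):
M^(1)(t) = \frac{1}{4 \left(\frac{1}{4} - t\right)^{2}}
M^(2)(t) = \frac{1}{2 \left(\frac{1}{4} - t\right)^{3}}
M^(3)(t) = \frac{3}{2 \left(\frac{1}{4} - t\right)^{4}}
M^(3)(0) = 384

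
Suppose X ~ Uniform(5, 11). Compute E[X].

For X ~ Uniform(5, 11), the expected value is:
E[X] = 8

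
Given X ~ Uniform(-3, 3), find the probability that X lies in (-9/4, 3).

P(-9/4 < X < 3) = ∫_{-9/4}^{3} f(x) dx
where f(x) = \frac{1}{6}
= \frac{7}{8}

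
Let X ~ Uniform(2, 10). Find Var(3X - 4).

For X ~ Uniform(2, 10):
Var(X) = \frac{16}{3}
Var(3X - 4) = (3)² × Var(X) = 9 × \frac{16}{3} = 48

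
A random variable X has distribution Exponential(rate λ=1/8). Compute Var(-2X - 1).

For X ~ Exponential(rate λ=1/8):
Var(X) = 64
Var(-2X - 1) = (-2)² × Var(X) = 4 × 64 = 256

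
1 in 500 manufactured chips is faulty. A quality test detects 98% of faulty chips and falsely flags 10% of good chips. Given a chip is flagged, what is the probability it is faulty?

Let D = the rare event, + = positive/flagged.
P(D) = 1/500
P(+|D) = 98/100 = 49/50
P(+|D') = 10/100 = 1/10
P(+) = P(+|D)P(D) + P(+|D')P(D')
     = \frac{49}{50} × \frac{1}{500} + \frac{1}{10} × \frac{499}{500}
     = \frac{318}{3125}
P(D|+) = P(+|D)P(D)/P(+) = \frac{49}{2544}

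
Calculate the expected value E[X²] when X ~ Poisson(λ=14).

Using the identity E[X²] = Var(X) + (E[X])²:
E[X] = 14
Var(X) = 14
E[X²] = 14 + (14)²
= 210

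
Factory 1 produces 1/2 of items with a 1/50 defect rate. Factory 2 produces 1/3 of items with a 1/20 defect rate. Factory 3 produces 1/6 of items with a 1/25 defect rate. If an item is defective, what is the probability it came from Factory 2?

Using Bayes' theorem:
P(F1) = 1/2, P(D|F1) = 1/50
P(F2) = 1/3, P(D|F2) = 1/20
P(F3) = 1/6, P(D|F3) = 1/25
P(D) = P(D|F1)P(F1) + P(D|F2)P(F2) + P(D|F3)P(F3)
     = \frac{1}{30}
P(F2|D) = P(D|F2)P(F2) / P(D)
= \frac{1}{2}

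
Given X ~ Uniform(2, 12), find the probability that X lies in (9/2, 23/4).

P(9/2 < X < 23/4) = ∫_{9/2}^{23/4} f(x) dx
where f(x) = \frac{1}{10}
= \frac{1}{8}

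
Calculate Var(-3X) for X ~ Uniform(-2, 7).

For X ~ Uniform(-2, 7):
Var(X) = \frac{27}{4}
Var(-3X) = (-3)² × Var(X) = 9 × \frac{27}{4} = \frac{243}{4}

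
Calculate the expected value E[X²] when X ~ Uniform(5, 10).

Using the identity E[X²] = Var(X) + (E[X])²:
E[X] = \frac{15}{2}
Var(X) = \frac{25}{12}
E[X²] = \frac{25}{12} + (\frac{15}{2})²
= \frac{175}{3}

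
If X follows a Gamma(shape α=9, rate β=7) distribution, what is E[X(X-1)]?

E[X(X-1)] = E[X² - X] = E[X²] - E[X]
E[X] = \frac{9}{7}
E[X²] = Var(X) + (E[X])² = \frac{9}{49} + (\frac{9}{7})² = \frac{90}{49}
E[X(X-1)] = \frac{90}{49} - \frac{9}{7} = \frac{27}{49}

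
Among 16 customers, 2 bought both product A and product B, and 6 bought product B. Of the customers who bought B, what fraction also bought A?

P(A ∩ B) = 2/16 = 1/8
P(B) = 6/16 = 3/8
P(A|B) = P(A ∩ B) / P(B) = (1/8) / (3/8) = 1/3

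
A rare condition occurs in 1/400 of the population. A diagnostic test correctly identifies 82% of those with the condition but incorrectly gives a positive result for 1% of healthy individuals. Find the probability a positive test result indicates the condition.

Let D = the rare event, + = positive/flagged.
P(D) = 1/400
P(+|D) = 82/100 = 41/50
P(+|D') = 1/100
P(+) = P(+|D)P(D) + P(+|D')P(D')
     = \frac{41}{50} × \frac{1}{400} + \frac{1}{100} × \frac{399}{400}
     = \frac{481}{40000}
P(D|+) = P(+|D)P(D)/P(+) = \frac{82}{481}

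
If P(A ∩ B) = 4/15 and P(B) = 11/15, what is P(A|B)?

P(A|B) = P(A ∩ B) / P(B)
= (4/15) / (11/15)
= 4/11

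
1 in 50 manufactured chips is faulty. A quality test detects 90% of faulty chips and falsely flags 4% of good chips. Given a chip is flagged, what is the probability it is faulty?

Let D = the rare event, + = positive/flagged.
P(D) = 1/50
P(+|D) = 90/100 = 9/10
P(+|D') = 4/100 = 1/25
P(+) = P(+|D)P(D) + P(+|D')P(D')
     = \frac{9}{10} × \frac{1}{50} + \frac{1}{25} × \frac{49}{50}
     = \frac{143}{2500}
P(D|+) = P(+|D)P(D)/P(+) = \frac{45}{143}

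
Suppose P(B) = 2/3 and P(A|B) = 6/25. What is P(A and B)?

By definition, P(A|B) = P(A ∩ B) / P(B)
So P(A ∩ B) = P(A|B) × P(B)
= 6/25 × 2/3
= 4/25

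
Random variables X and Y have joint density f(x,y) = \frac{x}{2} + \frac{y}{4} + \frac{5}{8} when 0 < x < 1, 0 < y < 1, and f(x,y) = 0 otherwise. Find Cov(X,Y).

E[XY] = ∫∫ xy × f(x,y) dx dy = \frac{9}{32}
E[X] = \frac{13}{24}
E[Y] = \frac{25}{48}
Cov(X,Y) = E[XY] - E[X]E[Y] = - \frac{1}{1152}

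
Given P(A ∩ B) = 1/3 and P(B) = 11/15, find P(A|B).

P(A|B) = P(A ∩ B) / P(B)
= (1/3) / (11/15)
= 5/11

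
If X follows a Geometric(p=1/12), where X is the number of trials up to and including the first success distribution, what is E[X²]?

Using the identity E[X²] = Var(X) + (E[X])²:
E[X] = 12
Var(X) = 132
E[X²] = 132 + (12)²
= 276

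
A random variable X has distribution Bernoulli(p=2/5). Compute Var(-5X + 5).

For X ~ Bernoulli(p=2/5):
Var(X) = \frac{6}{25}
Var(-5X + 5) = (-5)² × Var(X) = 25 × \frac{6}{25} = 6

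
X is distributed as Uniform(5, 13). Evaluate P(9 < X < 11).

P(9 < X < 11) = ∫_{9}^{11} f(x) dx
where f(x) = \frac{1}{8}
= \frac{1}{4}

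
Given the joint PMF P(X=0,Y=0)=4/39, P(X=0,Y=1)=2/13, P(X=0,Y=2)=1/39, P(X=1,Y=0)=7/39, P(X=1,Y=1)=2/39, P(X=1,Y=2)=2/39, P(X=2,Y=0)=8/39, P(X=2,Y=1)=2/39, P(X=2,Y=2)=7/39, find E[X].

First find marginal of X:
P(X=0) = 11/39
P(X=1) = 11/39
P(X=2) = 17/39
E[X] = 0 × 11/39 + 1 × 11/39 + 2 × 17/39 = 15/13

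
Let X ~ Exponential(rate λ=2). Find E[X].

For X ~ Exponential(rate λ=2), the expected value is:
E[X] = \frac{1}{2}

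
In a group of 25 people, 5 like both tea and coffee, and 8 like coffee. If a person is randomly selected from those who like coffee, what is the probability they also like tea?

P(A ∩ B) = 5/25 = 1/5
P(B) = 8/25
P(A|B) = P(A ∩ B) / P(B) = (1/5) / (8/25) = 5/8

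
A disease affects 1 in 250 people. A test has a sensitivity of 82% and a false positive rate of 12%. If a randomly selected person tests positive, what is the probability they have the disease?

Let D = the rare event, + = positive/flagged.
P(D) = 1/250
P(+|D) = 82/100 = 41/50
P(+|D') = 12/100 = 3/25
P(+) = P(+|D)P(D) + P(+|D')P(D')
     = \frac{41}{50} × \frac{1}{250} + \frac{3}{25} × \frac{249}{250}
     = \frac{307}{2500}
P(D|+) = P(+|D)P(D)/P(+) = \frac{41}{1535}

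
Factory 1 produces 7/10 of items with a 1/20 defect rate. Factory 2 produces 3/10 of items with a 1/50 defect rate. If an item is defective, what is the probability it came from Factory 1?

Using Bayes' theorem:
P(F1) = 7/10, P(D|F1) = 1/20
P(F2) = 3/10, P(D|F2) = 1/50
P(D) = P(D|F1)P(F1) + P(D|F2)P(F2)
     = \frac{41}{1000}
P(F1|D) = P(D|F1)P(F1) / P(D)
= \frac{35}{41}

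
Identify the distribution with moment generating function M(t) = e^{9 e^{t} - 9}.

The MGF M(t) = e^{9 e^{t} - 9} is the standard form for the Poisson distribution.
Comparing with the known MGF formula identifies: Poisson(λ=9)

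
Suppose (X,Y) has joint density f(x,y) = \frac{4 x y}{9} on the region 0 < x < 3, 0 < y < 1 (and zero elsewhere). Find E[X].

f_X(x) = ∫_0^1 \frac{4 x y}{9} dy = \frac{2 x}{9}
E[X] = ∫_0^3 x × (\frac{2 x}{9}) dx = 2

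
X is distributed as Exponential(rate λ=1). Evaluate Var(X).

For X ~ Exponential(rate λ=1):
Var(X) = 1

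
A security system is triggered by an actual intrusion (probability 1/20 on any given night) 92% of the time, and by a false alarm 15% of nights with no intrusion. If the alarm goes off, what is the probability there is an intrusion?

Let D = the rare event, + = positive/flagged.
P(D) = 1/20
P(+|D) = 92/100 = 23/25
P(+|D') = 15/100 = 3/20
P(+) = P(+|D)P(D) + P(+|D')P(D')
     = \frac{23}{25} × \frac{1}{20} + \frac{3}{20} × \frac{19}{20}
     = \frac{377}{2000}
P(D|+) = P(+|D)P(D)/P(+) = \frac{92}{377}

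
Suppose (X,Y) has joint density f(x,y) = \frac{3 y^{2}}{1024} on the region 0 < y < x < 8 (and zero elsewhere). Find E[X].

f_X(x) = ∫_0^x \frac{3 y^{2}}{1024} dy = \frac{x^{3}}{1024}
E[X] = ∫_0^8 x × (\frac{x^{3}}{1024}) dx = \frac{32}{5}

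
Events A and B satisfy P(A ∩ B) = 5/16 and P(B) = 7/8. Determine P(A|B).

P(A|B) = P(A ∩ B) / P(B)
= (5/16) / (7/8)
= 5/14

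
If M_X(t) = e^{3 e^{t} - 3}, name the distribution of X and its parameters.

The MGF M(t) = e^{3 e^{t} - 3} is the standard form for the Poisson distribution.
Comparing with the known MGF formula identifies: Poisson(λ=3)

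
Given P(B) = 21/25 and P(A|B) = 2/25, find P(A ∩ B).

By definition, P(A|B) = P(A ∩ B) / P(B)
So P(A ∩ B) = P(A|B) × P(B)
= 2/25 × 21/25
= 42/625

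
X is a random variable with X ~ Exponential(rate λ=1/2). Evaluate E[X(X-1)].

E[X(X-1)] = E[X² - X] = E[X²] - E[X]
E[X] = 2
E[X²] = Var(X) + (E[X])² = 4 + (2)² = 8
E[X(X-1)] = 8 - 2 = 6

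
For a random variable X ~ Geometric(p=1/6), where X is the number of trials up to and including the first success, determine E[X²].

Using the identity E[X²] = Var(X) + (E[X])²:
E[X] = 6
Var(X) = 30
E[X²] = 30 + (6)²
= 66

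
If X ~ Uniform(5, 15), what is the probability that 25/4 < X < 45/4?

P(25/4 < X < 45/4) = ∫_{25/4}^{45/4} f(x) dx
where f(x) = \frac{1}{10}
= \frac{1}{2}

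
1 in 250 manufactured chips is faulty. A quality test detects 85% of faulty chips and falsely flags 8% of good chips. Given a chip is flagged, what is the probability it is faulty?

Let D = the rare event, + = positive/flagged.
P(D) = 1/250
P(+|D) = 85/100 = 17/20
P(+|D') = 8/100 = 2/25
P(+) = P(+|D)P(D) + P(+|D')P(D')
     = \frac{17}{20} × \frac{1}{250} + \frac{2}{25} × \frac{249}{250}
     = \frac{2077}{25000}
P(D|+) = P(+|D)P(D)/P(+) = \frac{85}{2077}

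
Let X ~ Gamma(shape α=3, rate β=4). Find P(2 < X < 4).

P(2 < X < 4) = ∫_{2}^{4} f(x) dx
where f(x) = 32 x^{2} e^{- 4 x}
= \frac{-145 + 41 e^{8}}{e^{16}}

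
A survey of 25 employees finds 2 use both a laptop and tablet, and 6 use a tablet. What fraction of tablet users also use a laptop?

P(A ∩ B) = 2/25
P(B) = 6/25
P(A|B) = P(A ∩ B) / P(B) = (2/25) / (6/25) = 1/3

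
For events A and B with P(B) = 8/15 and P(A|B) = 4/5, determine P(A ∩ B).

By definition, P(A|B) = P(A ∩ B) / P(B)
So P(A ∩ B) = P(A|B) × P(B)
= 4/5 × 8/15
= 32/75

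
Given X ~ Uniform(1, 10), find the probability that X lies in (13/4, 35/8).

P(13/4 < X < 35/8) = ∫_{13/4}^{35/8} f(x) dx
where f(x) = \frac{1}{9}
= \frac{1}{8}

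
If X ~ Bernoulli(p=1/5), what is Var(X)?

For X ~ Bernoulli(p=1/5):
Var(X) = \frac{4}{25}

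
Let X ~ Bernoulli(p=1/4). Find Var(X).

For X ~ Bernoulli(p=1/4):
Var(X) = \frac{3}{16}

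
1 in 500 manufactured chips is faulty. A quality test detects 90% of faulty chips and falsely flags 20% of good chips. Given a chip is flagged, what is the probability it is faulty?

Let D = the rare event, + = positive/flagged.
P(D) = 1/500
P(+|D) = 90/100 = 9/10
P(+|D') = 20/100 = 1/5
P(+) = P(+|D)P(D) + P(+|D')P(D')
     = \frac{9}{10} × \frac{1}{500} + \frac{1}{5} × \frac{499}{500}
     = \frac{1007}{5000}
P(D|+) = P(+|D)P(D)/P(+) = \frac{9}{1007}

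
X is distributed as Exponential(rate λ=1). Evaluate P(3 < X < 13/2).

P(3 < X < 13/2) = ∫_{3}^{13/2} f(x) dx
where f(x) = e^{- x}
= - \frac{1}{e^{\frac{13}{2}}} + e^{-3}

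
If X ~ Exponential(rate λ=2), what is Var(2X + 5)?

For X ~ Exponential(rate λ=2):
Var(X) = \frac{1}{4}
Var(2X + 5) = (2)² × Var(X) = 4 × \frac{1}{4} = 1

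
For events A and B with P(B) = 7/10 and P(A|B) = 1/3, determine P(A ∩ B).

By definition, P(A|B) = P(A ∩ B) / P(B)
So P(A ∩ B) = P(A|B) × P(B)
= 1/3 × 7/10
= 7/30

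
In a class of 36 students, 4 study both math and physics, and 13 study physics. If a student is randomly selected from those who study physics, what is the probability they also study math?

P(A ∩ B) = 4/36 = 1/9
P(B) = 13/36
P(A|B) = P(A ∩ B) / P(B) = (1/9) / (13/36) = 4/13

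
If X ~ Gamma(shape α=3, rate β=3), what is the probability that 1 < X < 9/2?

P(1 < X < 9/2) = ∫_{1}^{9/2} f(x) dx
where f(x) = \frac{27 x^{2} e^{- 3 x}}{2}
= - \frac{845}{8 e^{\frac{27}{2}}} + \frac{17}{2 e^{3}}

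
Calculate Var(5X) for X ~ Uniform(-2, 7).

For X ~ Uniform(-2, 7):
Var(X) = \frac{27}{4}
Var(5X) = (5)² × Var(X) = 25 × \frac{27}{4} = \frac{675}{4}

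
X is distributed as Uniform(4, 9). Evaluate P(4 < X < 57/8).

P(4 < X < 57/8) = ∫_{4}^{57/8} f(x) dx
where f(x) = \frac{1}{5}
= \frac{5}{8}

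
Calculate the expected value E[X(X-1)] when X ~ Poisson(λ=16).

E[X(X-1)] = E[X² - X] = E[X²] - E[X]
E[X] = 16
E[X²] = Var(X) + (E[X])² = 16 + (16)² = 272
E[X(X-1)] = 272 - 16 = 256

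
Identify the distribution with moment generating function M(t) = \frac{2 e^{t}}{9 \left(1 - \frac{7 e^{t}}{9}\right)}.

The MGF M(t) = \frac{2 e^{t}}{9 \left(1 - \frac{7 e^{t}}{9}\right)} is the standard form for the Geometric distribution.
Comparing with the known MGF formula identifies: Geometric(p=2/9), X = trial number of first success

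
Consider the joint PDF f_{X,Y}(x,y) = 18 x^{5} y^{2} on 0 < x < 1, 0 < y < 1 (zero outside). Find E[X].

E[X] = ∫_0^1 ∫_0^1 x × f(x,y) dy dx
= ∫_0^1 ∫_0^1 x × (18 x^{5} y^{2}) dy dx
= \frac{6}{7}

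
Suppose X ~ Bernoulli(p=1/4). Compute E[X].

For X ~ Bernoulli(p=1/4), the expected value is:
E[X] = \frac{1}{4}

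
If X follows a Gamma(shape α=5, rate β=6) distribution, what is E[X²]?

Using the identity E[X²] = Var(X) + (E[X])²:
E[X] = \frac{5}{6}
Var(X) = \frac{5}{36}
E[X²] = \frac{5}{36} + (\frac{5}{6})²
= \frac{5}{6}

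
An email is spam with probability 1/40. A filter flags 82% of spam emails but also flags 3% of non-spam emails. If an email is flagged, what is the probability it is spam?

Let D = the rare event, + = positive/flagged.
P(D) = 1/40
P(+|D) = 82/100 = 41/50
P(+|D') = 3/100
P(+) = P(+|D)P(D) + P(+|D')P(D')
     = \frac{41}{50} × \frac{1}{40} + \frac{3}{100} × \frac{39}{40}
     = \frac{199}{4000}
P(D|+) = P(+|D)P(D)/P(+) = \frac{82}{199}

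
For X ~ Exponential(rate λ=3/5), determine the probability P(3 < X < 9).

P(3 < X < 9) = ∫_{3}^{9} f(x) dx
where f(x) = \frac{3 e^{- \frac{3 x}{5}}}{5}
= - \frac{1 - e^{\frac{18}{5}}}{e^{\frac{27}{5}}}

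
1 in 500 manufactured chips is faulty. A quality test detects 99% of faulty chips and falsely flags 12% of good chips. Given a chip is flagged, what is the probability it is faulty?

Let D = the rare event, + = positive/flagged.
P(D) = 1/500
P(+|D) = 99/100
P(+|D') = 12/100 = 3/25
P(+) = P(+|D)P(D) + P(+|D')P(D')
     = \frac{99}{100} × \frac{1}{500} + \frac{3}{25} × \frac{499}{500}
     = \frac{6087}{50000}
P(D|+) = P(+|D)P(D)/P(+) = \frac{33}{2029}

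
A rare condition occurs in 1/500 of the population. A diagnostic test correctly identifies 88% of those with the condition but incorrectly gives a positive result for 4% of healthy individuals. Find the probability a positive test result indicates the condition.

Let D = the rare event, + = positive/flagged.
P(D) = 1/500
P(+|D) = 88/100 = 22/25
P(+|D') = 4/100 = 1/25
P(+) = P(+|D)P(D) + P(+|D')P(D')
     = \frac{22}{25} × \frac{1}{500} + \frac{1}{25} × \frac{499}{500}
     = \frac{521}{12500}
P(D|+) = P(+|D)P(D)/P(+) = \frac{22}{521}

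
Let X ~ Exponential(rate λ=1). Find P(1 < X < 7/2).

P(1 < X < 7/2) = ∫_{1}^{7/2} f(x) dx
where f(x) = e^{- x}
= - \frac{1}{e^{\frac{7}{2}}} + e^{-1}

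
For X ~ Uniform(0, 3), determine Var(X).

For X ~ Uniform(0, 3):
Var(X) = \frac{3}{4}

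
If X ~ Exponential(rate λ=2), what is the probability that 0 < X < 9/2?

P(0 < X < 9/2) = ∫_{0}^{9/2} f(x) dx
where f(x) = 2 e^{- 2 x}
= 1 - e^{-9}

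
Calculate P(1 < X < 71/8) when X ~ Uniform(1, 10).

P(1 < X < 71/8) = ∫_{1}^{71/8} f(x) dx
where f(x) = \frac{1}{9}
= \frac{7}{8}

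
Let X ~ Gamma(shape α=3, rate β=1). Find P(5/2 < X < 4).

P(5/2 < X < 4) = ∫_{5/2}^{4} f(x) dx
where f(x) = \frac{x^{2} e^{- x}}{2}
= - \frac{13}{e^{4}} + \frac{53}{8 e^{\frac{5}{2}}}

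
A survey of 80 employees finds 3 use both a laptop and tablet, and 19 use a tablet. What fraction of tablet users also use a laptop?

P(A ∩ B) = 3/80
P(B) = 19/80
P(A|B) = P(A ∩ B) / P(B) = (3/80) / (19/80) = 3/19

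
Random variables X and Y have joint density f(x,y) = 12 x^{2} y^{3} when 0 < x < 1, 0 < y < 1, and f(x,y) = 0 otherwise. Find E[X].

E[X] = ∫_0^1 ∫_0^1 x × f(x,y) dy dx
= ∫_0^1 ∫_0^1 x × (12 x^{2} y^{3}) dy dx
= \frac{3}{4}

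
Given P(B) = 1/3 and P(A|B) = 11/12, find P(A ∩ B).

By definition, P(A|B) = P(A ∩ B) / P(B)
So P(A ∩ B) = P(A|B) × P(B)
= 11/12 × 1/3
= 11/36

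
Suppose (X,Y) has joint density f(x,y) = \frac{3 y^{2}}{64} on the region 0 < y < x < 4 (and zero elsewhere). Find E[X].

f_X(x) = ∫_0^x \frac{3 y^{2}}{64} dy = \frac{x^{3}}{64}
E[X] = ∫_0^4 x × (\frac{x^{3}}{64}) dx = \frac{16}{5}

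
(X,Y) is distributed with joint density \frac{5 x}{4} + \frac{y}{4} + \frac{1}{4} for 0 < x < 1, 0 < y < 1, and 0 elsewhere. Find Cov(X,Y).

E[XY] = ∫∫ xy × f(x,y) dx dy = \frac{5}{16}
E[X] = \frac{29}{48}
E[Y] = \frac{25}{48}
Cov(X,Y) = E[XY] - E[X]E[Y] = - \frac{5}{2304}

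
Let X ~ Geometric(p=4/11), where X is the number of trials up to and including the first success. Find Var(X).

For X ~ Geometric(p=4/11), where X is the number of trials up to and including the first success:
Var(X) = \frac{77}{16}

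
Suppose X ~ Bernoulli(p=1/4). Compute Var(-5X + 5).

For X ~ Bernoulli(p=1/4):
Var(X) = \frac{3}{16}
Var(-5X + 5) = (-5)² × Var(X) = 25 × \frac{3}{16} = \frac{75}{16}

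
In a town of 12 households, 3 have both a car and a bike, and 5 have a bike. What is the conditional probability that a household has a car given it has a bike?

P(A ∩ B) = 3/12 = 1/4
P(B) = 5/12
P(A|B) = P(A ∩ B) / P(B) = (1/4) / (5/12) = 3/5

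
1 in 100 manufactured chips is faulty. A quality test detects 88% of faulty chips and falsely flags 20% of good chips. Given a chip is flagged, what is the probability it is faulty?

Let D = the rare event, + = positive/flagged.
P(D) = 1/100
P(+|D) = 88/100 = 22/25
P(+|D') = 20/100 = 1/5
P(+) = P(+|D)P(D) + P(+|D')P(D')
     = \frac{22}{25} × \frac{1}{100} + \frac{1}{5} × \frac{99}{100}
     = \frac{517}{2500}
P(D|+) = P(+|D)P(D)/P(+) = \frac{2}{47}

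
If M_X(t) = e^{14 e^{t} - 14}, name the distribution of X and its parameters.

The MGF M(t) = e^{14 e^{t} - 14} is the standard form for the Poisson distribution.
Comparing with the known MGF formula identifies: Poisson(λ=14)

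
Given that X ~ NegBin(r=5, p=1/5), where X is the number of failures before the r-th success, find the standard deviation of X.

For X ~ NegBin(r=5, p=1/5), where X is the number of failures before the r-th success:
Var(X) = 100
SD(X) = √(Var(X)) = √(100) = 10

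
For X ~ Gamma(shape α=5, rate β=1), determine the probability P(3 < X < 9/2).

P(3 < X < 9/2) = ∫_{3}^{9/2} f(x) dx
where f(x) = \frac{x^{4} e^{- x}}{24}
= - \frac{6131}{128 e^{\frac{9}{2}}} + \frac{131}{8 e^{3}}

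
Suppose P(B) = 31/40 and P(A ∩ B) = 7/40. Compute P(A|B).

P(A|B) = P(A ∩ B) / P(B)
= (7/40) / (31/40)
= 7/31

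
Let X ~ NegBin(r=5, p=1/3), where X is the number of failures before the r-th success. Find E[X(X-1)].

E[X(X-1)] = E[X² - X] = E[X²] - E[X]
E[X] = 10
E[X²] = Var(X) + (E[X])² = 30 + (10)² = 130
E[X(X-1)] = 130 - 10 = 120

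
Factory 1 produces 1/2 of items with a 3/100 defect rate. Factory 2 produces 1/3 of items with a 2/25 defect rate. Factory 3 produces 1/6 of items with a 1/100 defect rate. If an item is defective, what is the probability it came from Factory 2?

Using Bayes' theorem:
P(F1) = 1/2, P(D|F1) = 3/100
P(F2) = 1/3, P(D|F2) = 2/25
P(F3) = 1/6, P(D|F3) = 1/100
P(D) = P(D|F1)P(F1) + P(D|F2)P(F2) + P(D|F3)P(F3)
     = \frac{13}{300}
P(F2|D) = P(D|F2)P(F2) / P(D)
= \frac{8}{13}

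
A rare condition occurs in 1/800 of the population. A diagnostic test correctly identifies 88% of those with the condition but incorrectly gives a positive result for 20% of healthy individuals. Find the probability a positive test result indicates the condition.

Let D = the rare event, + = positive/flagged.
P(D) = 1/800
P(+|D) = 88/100 = 22/25
P(+|D') = 20/100 = 1/5
P(+) = P(+|D)P(D) + P(+|D')P(D')
     = \frac{22}{25} × \frac{1}{800} + \frac{1}{5} × \frac{799}{800}
     = \frac{4017}{20000}
P(D|+) = P(+|D)P(D)/P(+) = \frac{22}{4017}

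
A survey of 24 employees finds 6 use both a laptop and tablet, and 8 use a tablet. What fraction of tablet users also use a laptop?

P(A ∩ B) = 6/24 = 1/4
P(B) = 8/24 = 1/3
P(A|B) = P(A ∩ B) / P(B) = (1/4) / (1/3) = 3/4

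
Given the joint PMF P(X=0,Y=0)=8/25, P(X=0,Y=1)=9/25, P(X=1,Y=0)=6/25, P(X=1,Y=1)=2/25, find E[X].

First find marginal of X:
P(X=0) = 17/25
P(X=1) = 8/25
E[X] = 0 × 17/25 + 1 × 8/25 = 8/25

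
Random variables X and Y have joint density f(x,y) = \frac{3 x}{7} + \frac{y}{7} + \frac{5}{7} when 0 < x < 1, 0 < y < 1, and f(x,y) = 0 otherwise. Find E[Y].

E[Y] = ∫_0^1 ∫_0^1 y × f(x,y) dx dy
= \frac{43}{84}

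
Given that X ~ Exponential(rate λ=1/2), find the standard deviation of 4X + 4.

For X ~ Exponential(rate λ=1/2):
Var(X) = 4
SD(X) = √(Var(X)) = √(4) = 2
SD(4X + 4) = |4| × SD(X) = 4 × 2 = 8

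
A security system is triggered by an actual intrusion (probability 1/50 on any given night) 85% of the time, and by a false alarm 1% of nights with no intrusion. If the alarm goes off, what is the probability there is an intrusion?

Let D = the rare event, + = positive/flagged.
P(D) = 1/50
P(+|D) = 85/100 = 17/20
P(+|D') = 1/100
P(+) = P(+|D)P(D) + P(+|D')P(D')
     = \frac{17}{20} × \frac{1}{50} + \frac{1}{100} × \frac{49}{50}
     = \frac{67}{2500}
P(D|+) = P(+|D)P(D)/P(+) = \frac{85}{134}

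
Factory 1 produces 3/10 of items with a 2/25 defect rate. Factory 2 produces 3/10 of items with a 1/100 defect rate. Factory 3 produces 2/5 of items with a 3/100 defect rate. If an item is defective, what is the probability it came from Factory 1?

Using Bayes' theorem:
P(F1) = 3/10, P(D|F1) = 2/25
P(F2) = 3/10, P(D|F2) = 1/100
P(F3) = 2/5, P(D|F3) = 3/100
P(D) = P(D|F1)P(F1) + P(D|F2)P(F2) + P(D|F3)P(F3)
     = \frac{39}{1000}
P(F1|D) = P(D|F1)P(F1) / P(D)
= \frac{8}{13}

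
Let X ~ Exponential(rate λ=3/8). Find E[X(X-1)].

E[X(X-1)] = E[X² - X] = E[X²] - E[X]
E[X] = \frac{8}{3}
E[X²] = Var(X) + (E[X])² = \frac{64}{9} + (\frac{8}{3})² = \frac{128}{9}
E[X(X-1)] = \frac{128}{9} - \frac{8}{3} = \frac{104}{9}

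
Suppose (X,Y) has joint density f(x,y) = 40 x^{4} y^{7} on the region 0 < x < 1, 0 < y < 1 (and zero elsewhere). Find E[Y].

E[Y] = ∫_0^1 ∫_0^1 y × f(x,y) dx dy
= \frac{8}{9}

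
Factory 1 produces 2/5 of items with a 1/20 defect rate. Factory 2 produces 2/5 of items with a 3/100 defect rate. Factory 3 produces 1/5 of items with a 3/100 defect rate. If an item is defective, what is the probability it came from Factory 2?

Using Bayes' theorem:
P(F1) = 2/5, P(D|F1) = 1/20
P(F2) = 2/5, P(D|F2) = 3/100
P(F3) = 1/5, P(D|F3) = 3/100
P(D) = P(D|F1)P(F1) + P(D|F2)P(F2) + P(D|F3)P(F3)
     = \frac{19}{500}
P(F2|D) = P(D|F2)P(F2) / P(D)
= \frac{6}{19}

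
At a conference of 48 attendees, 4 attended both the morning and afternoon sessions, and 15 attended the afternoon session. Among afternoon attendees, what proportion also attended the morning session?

P(A ∩ B) = 4/48 = 1/12
P(B) = 15/48 = 5/16
P(A|B) = P(A ∩ B) / P(B) = (1/12) / (5/16) = 4/15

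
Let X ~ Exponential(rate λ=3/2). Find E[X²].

Using the identity E[X²] = Var(X) + (E[X])²:
E[X] = \frac{2}{3}
Var(X) = \frac{4}{9}
E[X²] = \frac{4}{9} + (\frac{2}{3})²
= \frac{8}{9}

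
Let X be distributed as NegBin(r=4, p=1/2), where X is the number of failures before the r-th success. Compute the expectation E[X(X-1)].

E[X(X-1)] = E[X² - X] = E[X²] - E[X]
E[X] = 4
E[X²] = Var(X) + (E[X])² = 8 + (4)² = 24
E[X(X-1)] = 24 - 4 = 20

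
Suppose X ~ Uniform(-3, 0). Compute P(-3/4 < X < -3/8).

P(-3/4 < X < -3/8) = ∫_{-3/4}^{-3/8} f(x) dx
where f(x) = \frac{1}{3}
= \frac{1}{8}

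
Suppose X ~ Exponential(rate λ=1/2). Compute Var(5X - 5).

For X ~ Exponential(rate λ=1/2):
Var(X) = 4
Var(5X - 5) = (5)² × Var(X) = 25 × 4 = 100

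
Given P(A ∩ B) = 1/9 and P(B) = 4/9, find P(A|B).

P(A|B) = P(A ∩ B) / P(B)
= (1/9) / (4/9)
= 1/4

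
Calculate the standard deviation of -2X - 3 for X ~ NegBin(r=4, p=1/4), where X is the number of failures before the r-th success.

For X ~ NegBin(r=4, p=1/4), where X is the number of failures before the r-th success:
Var(X) = 48
SD(X) = √(Var(X)) = √(48) = 4 \sqrt{3}
SD(-2X - 3) = |-2| × SD(X) = 2 × 4 \sqrt{3} = 8 \sqrt{3}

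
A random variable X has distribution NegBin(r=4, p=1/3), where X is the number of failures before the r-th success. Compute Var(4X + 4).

For X ~ NegBin(r=4, p=1/3), where X is the number of failures before the r-th success:
Var(X) = 24
Var(4X + 4) = (4)² × Var(X) = 16 × 24 = 384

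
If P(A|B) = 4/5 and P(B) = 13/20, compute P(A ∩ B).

By definition, P(A|B) = P(A ∩ B) / P(B)
So P(A ∩ B) = P(A|B) × P(B)
= 4/5 × 13/20
= 13/25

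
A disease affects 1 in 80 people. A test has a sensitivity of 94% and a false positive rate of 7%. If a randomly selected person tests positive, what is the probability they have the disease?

Let D = the rare event, + = positive/flagged.
P(D) = 1/80
P(+|D) = 94/100 = 47/50
P(+|D') = 7/100
P(+) = P(+|D)P(D) + P(+|D')P(D')
     = \frac{47}{50} × \frac{1}{80} + \frac{7}{100} × \frac{79}{80}
     = \frac{647}{8000}
P(D|+) = P(+|D)P(D)/P(+) = \frac{94}{647}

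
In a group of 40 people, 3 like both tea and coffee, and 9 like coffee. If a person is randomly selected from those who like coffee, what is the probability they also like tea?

P(A ∩ B) = 3/40
P(B) = 9/40
P(A|B) = P(A ∩ B) / P(B) = (3/40) / (9/40) = 1/3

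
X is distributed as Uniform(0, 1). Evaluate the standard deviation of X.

For X ~ Uniform(0, 1):
Var(X) = \frac{1}{12}
SD(X) = √(Var(X)) = √(\frac{1}{12}) = \frac{\sqrt{3}}{6}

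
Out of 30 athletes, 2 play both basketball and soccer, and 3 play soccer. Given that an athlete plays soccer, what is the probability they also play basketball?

P(A ∩ B) = 2/30 = 1/15
P(B) = 3/30 = 1/10
P(A|B) = P(A ∩ B) / P(B) = (1/15) / (1/10) = 2/3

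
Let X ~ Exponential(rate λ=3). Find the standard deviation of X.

For X ~ Exponential(rate λ=3):
Var(X) = \frac{1}{9}
SD(X) = √(Var(X)) = √(\frac{1}{9}) = \frac{1}{3}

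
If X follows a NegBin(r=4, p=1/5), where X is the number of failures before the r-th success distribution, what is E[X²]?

Using the identity E[X²] = Var(X) + (E[X])²:
E[X] = 16
Var(X) = 80
E[X²] = 80 + (16)²
= 336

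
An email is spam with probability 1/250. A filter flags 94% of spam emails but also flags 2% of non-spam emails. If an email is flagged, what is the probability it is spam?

Let D = the rare event, + = positive/flagged.
P(D) = 1/250
P(+|D) = 94/100 = 47/50
P(+|D') = 2/100 = 1/50
P(+) = P(+|D)P(D) + P(+|D')P(D')
     = \frac{47}{50} × \frac{1}{250} + \frac{1}{50} × \frac{249}{250}
     = \frac{74}{3125}
P(D|+) = P(+|D)P(D)/P(+) = \frac{47}{296}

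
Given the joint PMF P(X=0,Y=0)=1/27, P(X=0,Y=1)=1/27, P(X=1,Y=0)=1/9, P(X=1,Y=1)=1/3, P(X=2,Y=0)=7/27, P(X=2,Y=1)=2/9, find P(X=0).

P(X=0) = P(X=0,Y=0) + P(X=0,Y=1)
= 1/27 + 1/27
= 2/27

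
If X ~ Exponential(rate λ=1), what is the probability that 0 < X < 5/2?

P(0 < X < 5/2) = ∫_{0}^{5/2} f(x) dx
where f(x) = e^{- x}
= 1 - e^{- \frac{5}{2}}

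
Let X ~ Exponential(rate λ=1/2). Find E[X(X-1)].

E[X(X-1)] = E[X² - X] = E[X²] - E[X]
E[X] = 2
E[X²] = Var(X) + (E[X])² = 4 + (2)² = 8
E[X(X-1)] = 8 - 2 = 6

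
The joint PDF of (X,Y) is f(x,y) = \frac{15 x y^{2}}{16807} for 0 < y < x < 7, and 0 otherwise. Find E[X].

f_X(x) = ∫_0^x \frac{15 x y^{2}}{16807} dy = \frac{5 x^{4}}{16807}
E[X] = ∫_0^7 x × (\frac{5 x^{4}}{16807}) dx = \frac{35}{6}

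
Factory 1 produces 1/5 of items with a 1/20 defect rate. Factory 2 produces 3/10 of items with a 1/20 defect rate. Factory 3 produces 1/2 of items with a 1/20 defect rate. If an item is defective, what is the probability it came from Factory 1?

Using Bayes' theorem:
P(F1) = 1/5, P(D|F1) = 1/20
P(F2) = 3/10, P(D|F2) = 1/20
P(F3) = 1/2, P(D|F3) = 1/20
P(D) = P(D|F1)P(F1) + P(D|F2)P(F2) + P(D|F3)P(F3)
     = \frac{1}{20}
P(F1|D) = P(D|F1)P(F1) / P(D)
= \frac{1}{5}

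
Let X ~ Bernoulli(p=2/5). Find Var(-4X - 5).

For X ~ Bernoulli(p=2/5):
Var(X) = \frac{6}{25}
Var(-4X - 5) = (-4)² × Var(X) = 16 × \frac{6}{25} = \frac{96}{25}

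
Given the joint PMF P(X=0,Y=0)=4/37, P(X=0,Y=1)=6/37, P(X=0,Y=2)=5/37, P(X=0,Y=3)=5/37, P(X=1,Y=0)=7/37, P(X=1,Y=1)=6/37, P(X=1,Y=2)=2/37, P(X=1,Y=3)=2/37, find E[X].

First find marginal of X:
P(X=0) = 20/37
P(X=1) = 17/37
E[X] = 0 × 20/37 + 1 × 17/37 = 17/37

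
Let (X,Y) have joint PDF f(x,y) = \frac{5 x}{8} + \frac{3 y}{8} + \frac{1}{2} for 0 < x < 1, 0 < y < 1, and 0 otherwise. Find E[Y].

E[Y] = ∫_0^1 ∫_0^1 y × f(x,y) dx dy
= \frac{17}{32}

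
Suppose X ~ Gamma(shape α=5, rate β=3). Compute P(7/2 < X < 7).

P(7/2 < X < 7) = ∫_{7/2}^{7} f(x) dx
where f(x) = \frac{81 x^{4} e^{- 3 x}}{8}
= - \frac{79115}{8 e^{21}} + \frac{98051}{128 e^{\frac{21}{2}}}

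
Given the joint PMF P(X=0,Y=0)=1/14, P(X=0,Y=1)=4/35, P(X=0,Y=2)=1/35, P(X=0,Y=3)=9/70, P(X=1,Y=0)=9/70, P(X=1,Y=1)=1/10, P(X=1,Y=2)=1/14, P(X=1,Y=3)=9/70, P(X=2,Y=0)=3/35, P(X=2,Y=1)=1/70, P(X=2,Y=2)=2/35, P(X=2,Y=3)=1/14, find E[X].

First find marginal of X:
P(X=0) = 12/35
P(X=1) = 3/7
P(X=2) = 8/35
E[X] = 0 × 12/35 + 1 × 3/7 + 2 × 8/35 = 31/35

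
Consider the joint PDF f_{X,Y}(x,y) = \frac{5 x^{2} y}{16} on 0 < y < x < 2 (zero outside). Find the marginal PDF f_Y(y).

f_Y(y) = ∫_y^2 \frac{5 x^{2} y}{16} dx = \frac{5 y \left(8 - y^{3}\right)}{48}
for 0 < y < 2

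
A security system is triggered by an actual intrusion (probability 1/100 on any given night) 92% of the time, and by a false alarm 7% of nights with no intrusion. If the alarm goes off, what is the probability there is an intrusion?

Let D = the rare event, + = positive/flagged.
P(D) = 1/100
P(+|D) = 92/100 = 23/25
P(+|D') = 7/100
P(+) = P(+|D)P(D) + P(+|D')P(D')
     = \frac{23}{25} × \frac{1}{100} + \frac{7}{100} × \frac{99}{100}
     = \frac{157}{2000}
P(D|+) = P(+|D)P(D)/P(+) = \frac{92}{785}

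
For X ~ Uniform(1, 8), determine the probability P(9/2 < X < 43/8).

P(9/2 < X < 43/8) = ∫_{9/2}^{43/8} f(x) dx
where f(x) = \frac{1}{7}
= \frac{1}{8}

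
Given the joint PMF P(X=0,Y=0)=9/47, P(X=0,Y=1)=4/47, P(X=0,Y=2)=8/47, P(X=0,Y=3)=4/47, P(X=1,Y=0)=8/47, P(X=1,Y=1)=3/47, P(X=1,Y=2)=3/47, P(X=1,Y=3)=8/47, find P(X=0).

P(X=0) = P(X=0,Y=0) + P(X=0,Y=1) + P(X=0,Y=2) + P(X=0,Y=3)
= 9/47 + 4/47 + 8/47 + 4/47
= 25/47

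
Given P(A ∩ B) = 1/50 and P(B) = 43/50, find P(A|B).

P(A|B) = P(A ∩ B) / P(B)
= (1/50) / (43/50)
= 1/43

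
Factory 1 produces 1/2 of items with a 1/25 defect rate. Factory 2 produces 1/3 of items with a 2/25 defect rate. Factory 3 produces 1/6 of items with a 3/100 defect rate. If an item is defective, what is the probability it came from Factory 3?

Using Bayes' theorem:
P(F1) = 1/2, P(D|F1) = 1/25
P(F2) = 1/3, P(D|F2) = 2/25
P(F3) = 1/6, P(D|F3) = 3/100
P(D) = P(D|F1)P(F1) + P(D|F2)P(F2) + P(D|F3)P(F3)
     = \frac{31}{600}
P(F3|D) = P(D|F3)P(F3) / P(D)
= \frac{3}{31}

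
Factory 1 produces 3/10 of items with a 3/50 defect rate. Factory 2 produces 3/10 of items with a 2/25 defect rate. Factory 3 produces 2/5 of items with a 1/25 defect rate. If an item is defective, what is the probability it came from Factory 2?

Using Bayes' theorem:
P(F1) = 3/10, P(D|F1) = 3/50
P(F2) = 3/10, P(D|F2) = 2/25
P(F3) = 2/5, P(D|F3) = 1/25
P(D) = P(D|F1)P(F1) + P(D|F2)P(F2) + P(D|F3)P(F3)
     = \frac{29}{500}
P(F2|D) = P(D|F2)P(F2) / P(D)
= \frac{12}{29}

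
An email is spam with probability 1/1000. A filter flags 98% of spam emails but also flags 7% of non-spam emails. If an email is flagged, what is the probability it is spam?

Let D = the rare event, + = positive/flagged.
P(D) = 1/1000
P(+|D) = 98/100 = 49/50
P(+|D') = 7/100
P(+) = P(+|D)P(D) + P(+|D')P(D')
     = \frac{49}{50} × \frac{1}{1000} + \frac{7}{100} × \frac{999}{1000}
     = \frac{7091}{100000}
P(D|+) = P(+|D)P(D)/P(+) = \frac{14}{1013}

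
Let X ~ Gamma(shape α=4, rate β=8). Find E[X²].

Using the identity E[X²] = Var(X) + (E[X])²:
E[X] = \frac{1}{2}
Var(X) = \frac{1}{16}
E[X²] = \frac{1}{16} + (\frac{1}{2})²
= \frac{5}{16}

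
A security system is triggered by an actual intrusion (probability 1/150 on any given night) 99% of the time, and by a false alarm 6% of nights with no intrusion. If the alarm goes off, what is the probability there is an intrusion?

Let D = the rare event, + = positive/flagged.
P(D) = 1/150
P(+|D) = 99/100
P(+|D') = 6/100 = 3/50
P(+) = P(+|D)P(D) + P(+|D')P(D')
     = \frac{99}{100} × \frac{1}{150} + \frac{3}{50} × \frac{149}{150}
     = \frac{331}{5000}
P(D|+) = P(+|D)P(D)/P(+) = \frac{33}{331}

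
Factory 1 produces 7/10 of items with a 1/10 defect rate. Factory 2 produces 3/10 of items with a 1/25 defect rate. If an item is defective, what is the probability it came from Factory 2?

Using Bayes' theorem:
P(F1) = 7/10, P(D|F1) = 1/10
P(F2) = 3/10, P(D|F2) = 1/25
P(D) = P(D|F1)P(F1) + P(D|F2)P(F2)
     = \frac{41}{500}
P(F2|D) = P(D|F2)P(F2) / P(D)
= \frac{6}{41}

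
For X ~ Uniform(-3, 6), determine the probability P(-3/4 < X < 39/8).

P(-3/4 < X < 39/8) = ∫_{-3/4}^{39/8} f(x) dx
where f(x) = \frac{1}{9}
= \frac{5}{8}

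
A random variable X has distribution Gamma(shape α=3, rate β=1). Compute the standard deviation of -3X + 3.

For X ~ Gamma(shape α=3, rate β=1):
Var(X) = 3
SD(X) = √(Var(X)) = √(3) = \sqrt{3}
SD(-3X + 3) = |-3| × SD(X) = 3 × \sqrt{3} = 3 \sqrt{3}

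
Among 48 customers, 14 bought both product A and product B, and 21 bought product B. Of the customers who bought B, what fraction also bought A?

P(A ∩ B) = 14/48 = 7/24
P(B) = 21/48 = 7/16
P(A|B) = P(A ∩ B) / P(B) = (7/24) / (7/16) = 2/3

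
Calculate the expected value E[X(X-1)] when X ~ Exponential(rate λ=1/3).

E[X(X-1)] = E[X² - X] = E[X²] - E[X]
E[X] = 3
E[X²] = Var(X) + (E[X])² = 9 + (3)² = 18
E[X(X-1)] = 18 - 3 = 15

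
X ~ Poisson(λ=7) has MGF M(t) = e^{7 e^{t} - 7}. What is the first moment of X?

To find E[X], compute M^(1)(0):
M^(1)(t) = 7 e^{t} e^{7 e^{t} - 7}
M^(1)(0) = 7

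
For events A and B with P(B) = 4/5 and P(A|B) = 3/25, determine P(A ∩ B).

By definition, P(A|B) = P(A ∩ B) / P(B)
So P(A ∩ B) = P(A|B) × P(B)
= 3/25 × 4/5
= 12/125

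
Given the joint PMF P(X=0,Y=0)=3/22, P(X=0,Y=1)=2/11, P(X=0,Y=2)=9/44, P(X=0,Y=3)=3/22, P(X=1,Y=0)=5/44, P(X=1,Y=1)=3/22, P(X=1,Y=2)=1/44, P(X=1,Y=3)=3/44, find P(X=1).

P(X=1) = P(X=1,Y=0) + P(X=1,Y=1) + P(X=1,Y=2) + P(X=1,Y=3)
= 5/44 + 3/22 + 1/44 + 3/44
= 15/44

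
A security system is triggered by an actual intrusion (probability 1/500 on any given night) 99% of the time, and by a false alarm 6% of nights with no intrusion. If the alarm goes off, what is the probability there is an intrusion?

Let D = the rare event, + = positive/flagged.
P(D) = 1/500
P(+|D) = 99/100
P(+|D') = 6/100 = 3/50
P(+) = P(+|D)P(D) + P(+|D')P(D')
     = \frac{99}{100} × \frac{1}{500} + \frac{3}{50} × \frac{499}{500}
     = \frac{3093}{50000}
P(D|+) = P(+|D)P(D)/P(+) = \frac{33}{1031}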